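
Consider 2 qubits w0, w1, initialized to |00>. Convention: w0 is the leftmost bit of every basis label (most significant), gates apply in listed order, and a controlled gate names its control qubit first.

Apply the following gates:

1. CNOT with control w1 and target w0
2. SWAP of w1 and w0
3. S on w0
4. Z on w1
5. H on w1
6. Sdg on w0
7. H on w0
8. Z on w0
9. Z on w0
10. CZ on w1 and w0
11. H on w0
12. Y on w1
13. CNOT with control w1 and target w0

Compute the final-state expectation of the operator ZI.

The expectation value of ZI is -1.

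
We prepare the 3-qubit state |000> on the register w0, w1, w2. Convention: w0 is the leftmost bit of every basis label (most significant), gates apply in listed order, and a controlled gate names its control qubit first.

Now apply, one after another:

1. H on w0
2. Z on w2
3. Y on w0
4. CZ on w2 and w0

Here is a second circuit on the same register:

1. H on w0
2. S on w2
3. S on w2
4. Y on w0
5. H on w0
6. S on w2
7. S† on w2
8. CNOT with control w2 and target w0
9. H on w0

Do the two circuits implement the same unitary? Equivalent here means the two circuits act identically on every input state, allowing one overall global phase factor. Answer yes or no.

Yes — the two circuits implement the same unitary up to a global phase.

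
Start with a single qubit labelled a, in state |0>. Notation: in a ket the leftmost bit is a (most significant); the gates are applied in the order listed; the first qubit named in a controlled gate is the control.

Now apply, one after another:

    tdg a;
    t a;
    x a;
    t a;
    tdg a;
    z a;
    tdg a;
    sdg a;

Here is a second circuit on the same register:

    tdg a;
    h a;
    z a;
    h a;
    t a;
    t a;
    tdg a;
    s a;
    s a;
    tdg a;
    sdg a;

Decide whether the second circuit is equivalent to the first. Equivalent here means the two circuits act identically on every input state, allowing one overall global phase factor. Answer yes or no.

No — the two circuits implement different unitaries, even allowing a global phase.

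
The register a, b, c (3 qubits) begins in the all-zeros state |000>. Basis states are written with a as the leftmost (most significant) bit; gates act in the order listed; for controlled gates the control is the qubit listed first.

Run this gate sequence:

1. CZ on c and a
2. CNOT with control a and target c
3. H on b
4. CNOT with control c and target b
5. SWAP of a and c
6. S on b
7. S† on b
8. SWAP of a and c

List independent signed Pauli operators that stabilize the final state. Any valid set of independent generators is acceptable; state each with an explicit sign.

One valid set of independent stabilizer generators is +IXI, +ZII, +IIZ (any independent generating set of the same group is equally correct). Key observation: gates 5-8 undo each other exactly, leaving only the rest of the circuit to track.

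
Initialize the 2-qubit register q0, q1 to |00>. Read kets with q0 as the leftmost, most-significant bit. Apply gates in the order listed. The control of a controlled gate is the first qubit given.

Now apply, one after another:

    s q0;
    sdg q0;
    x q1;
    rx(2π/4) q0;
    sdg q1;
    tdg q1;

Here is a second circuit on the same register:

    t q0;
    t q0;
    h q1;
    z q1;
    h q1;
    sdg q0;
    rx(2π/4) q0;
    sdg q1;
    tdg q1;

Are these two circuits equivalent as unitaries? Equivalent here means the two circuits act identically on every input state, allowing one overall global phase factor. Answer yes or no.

Yes — the two circuits implement the same unitary up to a global phase.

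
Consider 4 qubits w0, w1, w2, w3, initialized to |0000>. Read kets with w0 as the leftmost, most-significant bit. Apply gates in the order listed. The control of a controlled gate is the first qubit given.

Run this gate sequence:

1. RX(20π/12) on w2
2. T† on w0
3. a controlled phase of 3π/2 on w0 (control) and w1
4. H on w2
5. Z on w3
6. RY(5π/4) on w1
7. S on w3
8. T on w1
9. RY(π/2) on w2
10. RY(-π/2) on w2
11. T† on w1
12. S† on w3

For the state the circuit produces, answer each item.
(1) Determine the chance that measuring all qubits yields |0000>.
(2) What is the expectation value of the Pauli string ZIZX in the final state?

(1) The probability of measuring |0000> is 1/4 - sqrt(2)/8. Key observation: the block from step 7 through step 12 cancels to the identity and can be dropped.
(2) In the final state, ZIZX has expectation 0.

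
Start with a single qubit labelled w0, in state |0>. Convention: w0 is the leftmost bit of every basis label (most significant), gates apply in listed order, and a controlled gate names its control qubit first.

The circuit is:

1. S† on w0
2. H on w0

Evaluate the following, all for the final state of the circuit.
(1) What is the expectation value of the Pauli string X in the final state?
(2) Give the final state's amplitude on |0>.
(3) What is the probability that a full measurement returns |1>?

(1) The observable X averages to 1.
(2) |0> carries amplitude sqrt(2)/2 in the final state.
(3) Outcome |1> occurs with probability 1/2.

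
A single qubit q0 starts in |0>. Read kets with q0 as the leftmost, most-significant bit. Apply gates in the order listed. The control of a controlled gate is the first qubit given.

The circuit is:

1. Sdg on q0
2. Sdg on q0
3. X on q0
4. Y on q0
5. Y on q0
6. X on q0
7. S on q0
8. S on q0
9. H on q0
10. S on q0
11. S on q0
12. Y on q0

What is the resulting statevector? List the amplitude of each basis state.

The final amplitudes are sqrt(2)*I/2 on |0>, sqrt(2)*I/2 on |1>. Key observation: steps 1-8 multiply out to the identity, so the circuit reduces to the remaining gates.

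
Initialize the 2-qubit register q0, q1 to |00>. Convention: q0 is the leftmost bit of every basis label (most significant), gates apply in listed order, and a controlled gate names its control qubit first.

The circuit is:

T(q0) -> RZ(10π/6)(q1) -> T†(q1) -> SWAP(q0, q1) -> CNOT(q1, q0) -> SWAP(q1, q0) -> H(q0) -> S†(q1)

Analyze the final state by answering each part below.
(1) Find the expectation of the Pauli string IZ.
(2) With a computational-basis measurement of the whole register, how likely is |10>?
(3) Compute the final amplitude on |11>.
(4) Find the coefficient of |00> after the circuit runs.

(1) In the final state, IZ has expectation 1.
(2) The probability of measuring |10> is 1/2.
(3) The final state's coefficient on |11> equals 0.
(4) The final state's coefficient on |00> equals -sqrt(2)*exp(I*pi/6)/2.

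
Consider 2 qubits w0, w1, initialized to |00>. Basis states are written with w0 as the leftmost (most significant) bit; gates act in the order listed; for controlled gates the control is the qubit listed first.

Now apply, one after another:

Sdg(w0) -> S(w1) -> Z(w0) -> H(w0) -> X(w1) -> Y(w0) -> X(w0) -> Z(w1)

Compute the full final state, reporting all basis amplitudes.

After the circuit, the state carries amplitude 0 on |00>, -sqrt(2)*I/2 on |01>, 0 on |10>, sqrt(2)*I/2 on |11>.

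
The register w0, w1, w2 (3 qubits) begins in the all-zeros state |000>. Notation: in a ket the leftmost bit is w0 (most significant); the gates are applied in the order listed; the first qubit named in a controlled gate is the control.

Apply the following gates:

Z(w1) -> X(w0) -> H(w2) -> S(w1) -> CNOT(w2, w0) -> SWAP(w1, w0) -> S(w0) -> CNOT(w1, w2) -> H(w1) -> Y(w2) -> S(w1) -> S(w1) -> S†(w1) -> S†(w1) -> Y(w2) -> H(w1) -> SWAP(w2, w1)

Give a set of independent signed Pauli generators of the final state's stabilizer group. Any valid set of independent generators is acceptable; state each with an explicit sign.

The stabilizer group can be generated by +IIX, +ZII, -IZI, among other valid generating sets. Key observation: gates 10-15 undo each other exactly, leaving only the rest of the circuit to track.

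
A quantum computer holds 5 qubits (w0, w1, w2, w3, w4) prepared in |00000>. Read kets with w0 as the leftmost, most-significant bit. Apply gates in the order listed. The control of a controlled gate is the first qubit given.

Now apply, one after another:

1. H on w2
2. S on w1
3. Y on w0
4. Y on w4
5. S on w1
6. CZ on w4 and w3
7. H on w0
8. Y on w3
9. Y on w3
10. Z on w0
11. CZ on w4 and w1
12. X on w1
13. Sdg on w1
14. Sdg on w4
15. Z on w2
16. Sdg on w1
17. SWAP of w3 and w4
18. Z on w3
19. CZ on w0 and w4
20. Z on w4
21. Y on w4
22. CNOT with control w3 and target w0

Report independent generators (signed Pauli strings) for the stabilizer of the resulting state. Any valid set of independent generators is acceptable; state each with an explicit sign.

The final state is stabilized by the group generated by +XIIII, -IIXII, -IZIII, -IIIZI, -IIIIZ; other independent generating sets are equally valid.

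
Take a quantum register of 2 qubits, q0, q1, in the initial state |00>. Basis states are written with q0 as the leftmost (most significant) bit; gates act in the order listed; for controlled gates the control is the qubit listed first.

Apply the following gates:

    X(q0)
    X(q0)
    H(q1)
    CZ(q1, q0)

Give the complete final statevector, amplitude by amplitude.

The final amplitudes are sqrt(2)/2 on |00>, sqrt(2)/2 on |01>, 0 on |10>, 0 on |11>. Key observation: gates 1-2 undo each other exactly, leaving only the rest of the circuit to track.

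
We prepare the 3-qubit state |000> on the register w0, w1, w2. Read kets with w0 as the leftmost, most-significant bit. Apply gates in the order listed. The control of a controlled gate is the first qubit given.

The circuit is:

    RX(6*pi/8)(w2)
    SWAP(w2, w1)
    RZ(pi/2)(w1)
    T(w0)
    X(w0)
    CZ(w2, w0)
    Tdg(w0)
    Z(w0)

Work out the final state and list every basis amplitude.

After the circuit, the state carries amplitude I*sqrt(2 - sqrt(2))/2 on |100>, I*sqrt(sqrt(2) + 2)/2 on |110>, and 0 on every other basis state.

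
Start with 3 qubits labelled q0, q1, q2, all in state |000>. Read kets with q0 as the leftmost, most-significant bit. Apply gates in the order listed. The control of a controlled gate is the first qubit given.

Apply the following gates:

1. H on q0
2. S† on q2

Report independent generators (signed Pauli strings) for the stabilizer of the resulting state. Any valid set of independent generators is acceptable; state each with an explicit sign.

The stabilizer group can be generated by +XII, +IZI, +IIZ, among other valid generating sets.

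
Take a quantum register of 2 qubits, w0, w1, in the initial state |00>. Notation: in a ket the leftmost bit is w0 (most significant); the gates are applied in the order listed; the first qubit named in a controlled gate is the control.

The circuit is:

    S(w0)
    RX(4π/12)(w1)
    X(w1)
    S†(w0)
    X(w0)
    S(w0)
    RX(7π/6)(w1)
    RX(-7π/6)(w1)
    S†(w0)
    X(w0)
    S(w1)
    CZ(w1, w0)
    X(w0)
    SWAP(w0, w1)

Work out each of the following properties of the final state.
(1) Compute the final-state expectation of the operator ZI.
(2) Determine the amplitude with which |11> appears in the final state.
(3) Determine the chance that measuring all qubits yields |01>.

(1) In the final state, ZI has expectation -1/2.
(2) The amplitude on |11> is sqrt(3)*I/2.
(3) Outcome |01> occurs with probability 1/4.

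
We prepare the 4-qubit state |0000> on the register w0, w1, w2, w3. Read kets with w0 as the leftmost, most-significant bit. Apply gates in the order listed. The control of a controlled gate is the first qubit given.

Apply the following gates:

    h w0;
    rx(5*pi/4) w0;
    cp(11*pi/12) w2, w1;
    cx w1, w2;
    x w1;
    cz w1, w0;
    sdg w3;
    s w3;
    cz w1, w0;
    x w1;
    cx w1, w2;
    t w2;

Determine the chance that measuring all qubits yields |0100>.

A full measurement returns |0100> with probability 0. Key observation: steps 4-11 multiply out to the identity, so the circuit reduces to the remaining gates.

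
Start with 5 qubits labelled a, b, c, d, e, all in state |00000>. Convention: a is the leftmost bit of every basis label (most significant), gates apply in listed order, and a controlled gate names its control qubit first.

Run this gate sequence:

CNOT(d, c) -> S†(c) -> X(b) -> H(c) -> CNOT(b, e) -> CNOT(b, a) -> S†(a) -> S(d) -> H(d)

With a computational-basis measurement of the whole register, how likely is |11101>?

Outcome |11101> occurs with probability 1/4.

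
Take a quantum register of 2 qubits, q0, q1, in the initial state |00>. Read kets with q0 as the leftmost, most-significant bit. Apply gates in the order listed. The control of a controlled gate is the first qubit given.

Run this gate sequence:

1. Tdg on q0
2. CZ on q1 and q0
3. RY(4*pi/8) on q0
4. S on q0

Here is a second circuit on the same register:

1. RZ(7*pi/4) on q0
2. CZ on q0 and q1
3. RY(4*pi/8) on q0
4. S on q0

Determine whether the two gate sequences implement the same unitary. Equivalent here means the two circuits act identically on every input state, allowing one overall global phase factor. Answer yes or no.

Yes, they are equivalent — the unitaries differ by at most a global phase.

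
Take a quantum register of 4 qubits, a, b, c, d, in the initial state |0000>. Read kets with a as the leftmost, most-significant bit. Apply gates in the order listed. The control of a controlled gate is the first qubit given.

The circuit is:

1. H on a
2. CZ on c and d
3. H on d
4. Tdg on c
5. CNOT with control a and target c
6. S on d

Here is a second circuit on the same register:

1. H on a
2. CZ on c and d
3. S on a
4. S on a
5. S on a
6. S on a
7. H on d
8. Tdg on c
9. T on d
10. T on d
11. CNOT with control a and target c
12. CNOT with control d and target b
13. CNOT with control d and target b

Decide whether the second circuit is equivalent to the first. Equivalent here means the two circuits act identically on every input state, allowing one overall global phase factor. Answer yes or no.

Yes: on every input state the two circuits agree up to one overall phase factor.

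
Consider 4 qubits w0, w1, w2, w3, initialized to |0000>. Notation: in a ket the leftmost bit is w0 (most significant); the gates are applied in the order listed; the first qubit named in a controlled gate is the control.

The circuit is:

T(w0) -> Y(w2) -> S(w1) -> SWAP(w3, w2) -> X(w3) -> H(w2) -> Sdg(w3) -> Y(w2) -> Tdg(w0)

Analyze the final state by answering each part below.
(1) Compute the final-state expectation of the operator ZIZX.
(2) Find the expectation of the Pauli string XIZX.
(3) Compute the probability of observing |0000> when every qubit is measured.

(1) The expectation value of ZIZX is 0.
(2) In the final state, XIZX has expectation 0.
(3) Outcome |0000> occurs with probability 1/2.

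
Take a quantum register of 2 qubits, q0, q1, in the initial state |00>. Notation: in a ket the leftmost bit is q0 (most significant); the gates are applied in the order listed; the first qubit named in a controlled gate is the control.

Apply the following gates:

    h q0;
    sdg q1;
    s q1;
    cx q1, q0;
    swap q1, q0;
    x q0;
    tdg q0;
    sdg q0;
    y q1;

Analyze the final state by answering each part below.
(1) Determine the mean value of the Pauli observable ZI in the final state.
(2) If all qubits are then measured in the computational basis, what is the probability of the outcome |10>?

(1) The expectation value of ZI is -1.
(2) A full measurement returns |10> with probability 1/2.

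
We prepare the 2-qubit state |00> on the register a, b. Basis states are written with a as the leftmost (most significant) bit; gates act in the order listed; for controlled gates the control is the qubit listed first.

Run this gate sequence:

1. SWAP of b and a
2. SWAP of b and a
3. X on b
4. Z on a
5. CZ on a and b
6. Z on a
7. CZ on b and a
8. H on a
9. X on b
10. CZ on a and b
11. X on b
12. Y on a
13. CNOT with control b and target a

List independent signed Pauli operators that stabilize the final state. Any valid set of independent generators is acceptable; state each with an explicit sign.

The final state is stabilized by the group generated by -XI, -IZ; other independent generating sets are equally valid.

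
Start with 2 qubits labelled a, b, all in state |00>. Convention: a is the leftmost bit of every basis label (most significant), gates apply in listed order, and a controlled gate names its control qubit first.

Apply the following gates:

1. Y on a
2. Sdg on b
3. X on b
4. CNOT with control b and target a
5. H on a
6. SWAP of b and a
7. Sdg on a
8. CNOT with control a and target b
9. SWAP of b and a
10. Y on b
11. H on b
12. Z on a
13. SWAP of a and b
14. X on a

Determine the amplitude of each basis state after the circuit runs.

After the circuit, the state carries amplitude -I/2 on |00>, I/2 on |01>, -I/2 on |10>, I/2 on |11>.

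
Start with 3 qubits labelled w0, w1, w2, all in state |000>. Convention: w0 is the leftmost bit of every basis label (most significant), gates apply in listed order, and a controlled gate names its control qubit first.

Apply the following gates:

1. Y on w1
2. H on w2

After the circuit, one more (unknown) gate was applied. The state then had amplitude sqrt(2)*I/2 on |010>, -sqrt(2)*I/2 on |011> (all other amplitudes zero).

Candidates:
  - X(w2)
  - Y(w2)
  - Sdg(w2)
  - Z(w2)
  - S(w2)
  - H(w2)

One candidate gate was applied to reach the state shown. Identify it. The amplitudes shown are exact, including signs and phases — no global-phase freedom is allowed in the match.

It was Z(w2) that produced the state shown.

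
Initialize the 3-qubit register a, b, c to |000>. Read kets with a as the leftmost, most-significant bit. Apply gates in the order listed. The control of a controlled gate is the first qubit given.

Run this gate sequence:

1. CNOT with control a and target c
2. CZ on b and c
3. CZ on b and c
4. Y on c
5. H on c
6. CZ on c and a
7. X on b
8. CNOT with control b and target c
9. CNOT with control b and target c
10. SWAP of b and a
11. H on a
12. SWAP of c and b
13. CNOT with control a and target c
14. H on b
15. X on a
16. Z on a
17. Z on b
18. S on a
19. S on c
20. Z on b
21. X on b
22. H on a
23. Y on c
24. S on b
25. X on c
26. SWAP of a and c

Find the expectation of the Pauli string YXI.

The expectation value of YXI is 0. Key observation: steps 8-9 multiply out to the identity, so the circuit reduces to the remaining gates.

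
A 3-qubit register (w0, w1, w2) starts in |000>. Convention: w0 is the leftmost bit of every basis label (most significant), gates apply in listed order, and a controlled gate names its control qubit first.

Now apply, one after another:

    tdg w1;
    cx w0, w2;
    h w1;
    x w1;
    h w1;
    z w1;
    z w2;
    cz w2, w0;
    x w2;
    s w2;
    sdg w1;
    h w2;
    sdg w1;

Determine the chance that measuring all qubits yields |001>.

Outcome |001> occurs with probability 1/2. Key observation: steps 3-6 multiply out to the identity, so the circuit reduces to the remaining gates.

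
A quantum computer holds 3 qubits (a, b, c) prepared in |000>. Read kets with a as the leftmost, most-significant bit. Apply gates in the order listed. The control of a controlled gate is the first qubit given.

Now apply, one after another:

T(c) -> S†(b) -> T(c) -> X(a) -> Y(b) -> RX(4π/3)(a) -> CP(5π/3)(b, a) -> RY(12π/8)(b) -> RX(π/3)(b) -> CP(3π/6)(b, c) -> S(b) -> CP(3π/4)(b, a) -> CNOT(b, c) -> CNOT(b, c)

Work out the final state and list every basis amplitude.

After the circuit, the state carries amplitude -3*sqrt(2)/8 + sqrt(6)*I/8 on |000>, 0 on |001>, -sqrt(6)/8 - 3*sqrt(2)*I/8 on |010>, 0 on |011>, sqrt(2)/4 on |100>, 0 on |101>, (-sqrt(6) + sqrt(2)*I)*exp(5*I*pi/12)/8 on |110>, 0 on |111>. Key observation: the block from step 13 through step 14 cancels to the identity and can be dropped.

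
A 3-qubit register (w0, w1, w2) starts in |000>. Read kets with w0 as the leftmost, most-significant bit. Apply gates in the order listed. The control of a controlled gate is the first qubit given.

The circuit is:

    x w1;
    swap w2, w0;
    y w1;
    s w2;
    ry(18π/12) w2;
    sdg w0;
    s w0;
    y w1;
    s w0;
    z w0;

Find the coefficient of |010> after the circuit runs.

The amplitude on |010> is -sqrt(2)/2.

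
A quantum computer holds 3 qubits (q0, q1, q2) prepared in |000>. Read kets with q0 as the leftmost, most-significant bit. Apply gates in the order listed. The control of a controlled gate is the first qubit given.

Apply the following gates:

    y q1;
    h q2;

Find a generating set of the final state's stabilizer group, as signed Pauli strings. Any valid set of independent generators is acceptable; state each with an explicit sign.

The final state is stabilized by the group generated by +IIX, +ZII, -IZI; other independent generating sets are equally valid.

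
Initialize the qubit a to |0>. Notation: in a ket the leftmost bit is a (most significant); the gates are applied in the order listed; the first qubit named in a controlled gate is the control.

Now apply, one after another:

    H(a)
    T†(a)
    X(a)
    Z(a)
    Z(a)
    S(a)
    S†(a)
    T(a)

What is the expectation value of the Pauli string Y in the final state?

In the final state, Y has expectation 1. Key observation: the block from step 6 through step 7 cancels to the identity and can be dropped.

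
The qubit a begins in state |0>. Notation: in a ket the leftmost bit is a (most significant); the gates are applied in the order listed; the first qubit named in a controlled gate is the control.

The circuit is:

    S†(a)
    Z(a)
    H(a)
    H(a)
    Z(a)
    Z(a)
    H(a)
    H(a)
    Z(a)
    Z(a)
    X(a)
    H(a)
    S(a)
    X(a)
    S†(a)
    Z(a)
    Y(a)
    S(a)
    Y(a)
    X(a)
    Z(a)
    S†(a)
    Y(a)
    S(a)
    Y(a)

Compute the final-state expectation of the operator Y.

The observable Y averages to -1.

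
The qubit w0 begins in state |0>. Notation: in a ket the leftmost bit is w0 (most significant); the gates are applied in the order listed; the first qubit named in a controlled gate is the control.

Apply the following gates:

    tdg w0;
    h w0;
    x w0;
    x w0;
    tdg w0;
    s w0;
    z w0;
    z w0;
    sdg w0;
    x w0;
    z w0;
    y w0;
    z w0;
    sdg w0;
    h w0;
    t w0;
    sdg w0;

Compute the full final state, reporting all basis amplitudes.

The final amplitudes are exp(3*I*pi/4)/2 + I/2 on |0>, -I/2 + exp(I*pi/4)/2 on |1>.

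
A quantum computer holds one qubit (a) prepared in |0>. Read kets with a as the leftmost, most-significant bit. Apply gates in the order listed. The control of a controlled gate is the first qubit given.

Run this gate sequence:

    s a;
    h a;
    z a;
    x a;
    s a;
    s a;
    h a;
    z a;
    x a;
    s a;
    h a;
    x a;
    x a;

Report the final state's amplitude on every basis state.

The resulting statevector has amplitude -sqrt(2)*I/2 on |0>, sqrt(2)*I/2 on |1>.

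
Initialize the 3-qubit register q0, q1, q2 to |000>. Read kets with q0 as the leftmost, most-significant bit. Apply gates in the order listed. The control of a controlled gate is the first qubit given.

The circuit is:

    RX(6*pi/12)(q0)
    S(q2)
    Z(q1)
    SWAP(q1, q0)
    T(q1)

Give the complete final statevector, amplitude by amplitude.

After the circuit, the state carries amplitude sqrt(2)/2 on |000>, -sqrt(2)*exp(3*I*pi/4)/2 on |010>, and 0 on every other basis state.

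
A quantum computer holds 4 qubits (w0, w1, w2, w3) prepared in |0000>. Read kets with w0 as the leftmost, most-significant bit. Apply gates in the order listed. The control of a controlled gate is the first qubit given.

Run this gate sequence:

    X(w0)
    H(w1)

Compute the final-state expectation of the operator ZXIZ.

The expectation value of ZXIZ is -1.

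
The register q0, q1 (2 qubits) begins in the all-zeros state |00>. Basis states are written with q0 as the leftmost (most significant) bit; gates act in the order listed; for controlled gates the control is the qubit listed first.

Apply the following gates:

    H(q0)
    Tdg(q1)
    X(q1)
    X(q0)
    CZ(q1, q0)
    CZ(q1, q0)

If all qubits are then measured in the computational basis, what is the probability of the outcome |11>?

The probability of measuring |11> is 1/2.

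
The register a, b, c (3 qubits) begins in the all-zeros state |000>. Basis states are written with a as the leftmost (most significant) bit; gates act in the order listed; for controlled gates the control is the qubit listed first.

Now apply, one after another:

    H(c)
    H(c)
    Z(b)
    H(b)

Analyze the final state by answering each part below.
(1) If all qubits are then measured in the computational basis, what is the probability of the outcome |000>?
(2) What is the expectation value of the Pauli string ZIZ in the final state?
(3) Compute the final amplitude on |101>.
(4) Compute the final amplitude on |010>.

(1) A full measurement returns |000> with probability 1/2. Key observation: the block from step 1 through step 2 cancels to the identity and can be dropped.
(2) In the final state, ZIZ has expectation 1.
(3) |101> carries amplitude 0 in the final state.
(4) The final state's coefficient on |010> equals sqrt(2)/2.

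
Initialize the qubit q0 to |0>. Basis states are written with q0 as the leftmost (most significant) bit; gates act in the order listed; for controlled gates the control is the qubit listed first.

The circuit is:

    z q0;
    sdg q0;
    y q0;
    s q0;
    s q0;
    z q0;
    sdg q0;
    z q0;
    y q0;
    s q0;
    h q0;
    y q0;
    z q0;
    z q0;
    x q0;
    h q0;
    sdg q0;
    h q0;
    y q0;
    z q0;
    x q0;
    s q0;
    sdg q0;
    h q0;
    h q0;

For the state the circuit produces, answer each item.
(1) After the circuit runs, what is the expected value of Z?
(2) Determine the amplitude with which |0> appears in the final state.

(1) In the final state, Z has expectation 0.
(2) The amplitude on |0> is sqrt(2)/2.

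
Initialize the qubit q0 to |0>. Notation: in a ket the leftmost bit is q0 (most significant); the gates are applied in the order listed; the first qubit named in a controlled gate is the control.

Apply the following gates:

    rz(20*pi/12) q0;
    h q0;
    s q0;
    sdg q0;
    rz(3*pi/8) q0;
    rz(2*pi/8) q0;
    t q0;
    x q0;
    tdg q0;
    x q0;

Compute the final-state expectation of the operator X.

In the final state, X has expectation (-1 + exp(3*I*pi/4))*exp(I*pi/8)/2.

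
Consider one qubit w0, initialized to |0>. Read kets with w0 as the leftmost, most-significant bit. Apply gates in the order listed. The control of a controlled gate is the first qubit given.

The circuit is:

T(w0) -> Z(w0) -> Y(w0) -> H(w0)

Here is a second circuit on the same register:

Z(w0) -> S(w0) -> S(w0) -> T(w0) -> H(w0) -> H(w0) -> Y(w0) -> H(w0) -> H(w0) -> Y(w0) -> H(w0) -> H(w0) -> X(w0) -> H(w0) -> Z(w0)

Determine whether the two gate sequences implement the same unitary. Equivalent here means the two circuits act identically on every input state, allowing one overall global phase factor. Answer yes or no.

No: there is an input state on which the two circuits produce genuinely different outputs (not merely differing by a phase).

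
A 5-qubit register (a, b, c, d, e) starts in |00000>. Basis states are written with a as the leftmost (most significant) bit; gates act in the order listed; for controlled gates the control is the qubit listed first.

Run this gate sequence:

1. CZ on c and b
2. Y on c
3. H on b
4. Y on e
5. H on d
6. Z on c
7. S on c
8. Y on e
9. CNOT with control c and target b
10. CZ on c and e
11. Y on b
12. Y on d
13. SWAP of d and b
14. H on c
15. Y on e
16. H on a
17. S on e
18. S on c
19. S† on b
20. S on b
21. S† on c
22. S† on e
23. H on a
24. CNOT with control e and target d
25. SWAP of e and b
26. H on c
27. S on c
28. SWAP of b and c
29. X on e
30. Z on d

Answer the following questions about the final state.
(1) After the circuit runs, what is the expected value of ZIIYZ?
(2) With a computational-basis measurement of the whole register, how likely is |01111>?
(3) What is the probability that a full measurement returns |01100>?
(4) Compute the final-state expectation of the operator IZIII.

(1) In the final state, ZIIYZ has expectation 0.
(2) A full measurement returns |01111> with probability 1/4.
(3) The probability of measuring |01100> is 1/4.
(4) In the final state, IZIII has expectation -1.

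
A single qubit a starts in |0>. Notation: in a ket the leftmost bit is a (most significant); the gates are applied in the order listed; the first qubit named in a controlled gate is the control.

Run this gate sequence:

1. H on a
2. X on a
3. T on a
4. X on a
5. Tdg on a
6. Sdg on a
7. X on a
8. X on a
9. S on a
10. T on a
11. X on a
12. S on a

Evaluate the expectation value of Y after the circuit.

In the final state, Y has expectation sqrt(2)/2. Key observation: gates 4-11 undo each other exactly, leaving only the rest of the circuit to track.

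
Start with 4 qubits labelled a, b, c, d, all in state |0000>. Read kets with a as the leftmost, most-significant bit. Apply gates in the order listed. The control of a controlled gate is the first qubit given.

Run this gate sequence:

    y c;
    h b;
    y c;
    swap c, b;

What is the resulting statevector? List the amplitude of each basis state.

The resulting statevector has amplitude sqrt(2)/2 on |0000>, sqrt(2)/2 on |0010>, and 0 on every other basis state.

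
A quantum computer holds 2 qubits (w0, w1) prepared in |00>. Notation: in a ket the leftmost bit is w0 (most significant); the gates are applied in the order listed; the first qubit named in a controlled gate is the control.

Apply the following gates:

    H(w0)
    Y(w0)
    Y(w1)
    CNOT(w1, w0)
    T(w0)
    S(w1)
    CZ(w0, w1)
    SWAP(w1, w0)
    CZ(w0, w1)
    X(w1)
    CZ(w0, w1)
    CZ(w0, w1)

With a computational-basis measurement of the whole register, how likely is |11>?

Outcome |11> occurs with probability 1/2.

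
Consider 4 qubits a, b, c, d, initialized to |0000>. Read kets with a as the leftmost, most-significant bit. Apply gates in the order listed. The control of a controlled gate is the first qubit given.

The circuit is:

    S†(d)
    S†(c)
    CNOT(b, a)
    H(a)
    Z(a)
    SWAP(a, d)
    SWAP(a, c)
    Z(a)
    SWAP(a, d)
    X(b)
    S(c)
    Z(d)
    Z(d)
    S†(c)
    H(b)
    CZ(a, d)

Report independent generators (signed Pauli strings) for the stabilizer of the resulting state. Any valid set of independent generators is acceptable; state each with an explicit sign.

The final state is stabilized by the group generated by -XIII, -IXII, +IIZI, +IIIZ; other independent generating sets are equally valid.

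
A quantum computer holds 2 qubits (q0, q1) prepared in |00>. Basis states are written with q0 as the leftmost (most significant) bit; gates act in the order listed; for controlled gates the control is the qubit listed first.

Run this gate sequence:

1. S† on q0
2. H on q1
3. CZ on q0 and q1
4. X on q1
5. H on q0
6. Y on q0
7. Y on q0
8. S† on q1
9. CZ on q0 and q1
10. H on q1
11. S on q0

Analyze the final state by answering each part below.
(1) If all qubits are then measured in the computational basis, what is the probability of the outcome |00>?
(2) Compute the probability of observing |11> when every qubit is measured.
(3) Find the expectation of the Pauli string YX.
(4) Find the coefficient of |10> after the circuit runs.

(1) Outcome |00> occurs with probability 1/4.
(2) Outcome |11> occurs with probability 1/4.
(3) In the final state, YX has expectation 1.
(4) The amplitude on |10> is sqrt(2)*(-1 + I)/4.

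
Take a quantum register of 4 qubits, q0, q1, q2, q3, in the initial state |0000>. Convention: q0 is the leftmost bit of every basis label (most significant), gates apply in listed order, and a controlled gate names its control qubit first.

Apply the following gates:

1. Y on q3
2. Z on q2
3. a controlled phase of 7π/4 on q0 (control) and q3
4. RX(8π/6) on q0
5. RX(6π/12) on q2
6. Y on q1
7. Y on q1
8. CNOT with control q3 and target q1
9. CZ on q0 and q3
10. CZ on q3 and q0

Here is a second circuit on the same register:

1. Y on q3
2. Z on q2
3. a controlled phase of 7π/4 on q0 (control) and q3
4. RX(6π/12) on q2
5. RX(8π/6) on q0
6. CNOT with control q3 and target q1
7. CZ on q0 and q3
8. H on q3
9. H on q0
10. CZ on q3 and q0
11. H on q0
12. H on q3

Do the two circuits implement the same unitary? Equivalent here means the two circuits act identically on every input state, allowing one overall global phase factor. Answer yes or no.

No, they are not equivalent — no single phase factor reconciles the two unitaries.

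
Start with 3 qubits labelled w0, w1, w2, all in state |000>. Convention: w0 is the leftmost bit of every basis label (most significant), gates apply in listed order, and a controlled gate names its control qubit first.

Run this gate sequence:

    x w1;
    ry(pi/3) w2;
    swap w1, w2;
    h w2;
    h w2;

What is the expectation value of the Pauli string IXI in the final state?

In the final state, IXI has expectation sqrt(3)/2. Key observation: steps 4-5 multiply out to the identity, so the circuit reduces to the remaining gates.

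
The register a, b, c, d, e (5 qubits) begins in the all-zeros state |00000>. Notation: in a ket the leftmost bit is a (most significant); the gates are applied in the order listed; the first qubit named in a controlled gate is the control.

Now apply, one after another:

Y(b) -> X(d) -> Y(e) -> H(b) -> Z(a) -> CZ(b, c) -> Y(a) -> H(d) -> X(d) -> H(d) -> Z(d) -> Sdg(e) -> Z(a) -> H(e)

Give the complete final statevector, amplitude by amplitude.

After the circuit, the state carries amplitude 1/2 on |10010>, -1/2 on |10011>, -1/2 on |11010>, 1/2 on |11011>, and 0 on every other basis state. Key observation: the block from step 8 through step 11 cancels to the identity and can be dropped.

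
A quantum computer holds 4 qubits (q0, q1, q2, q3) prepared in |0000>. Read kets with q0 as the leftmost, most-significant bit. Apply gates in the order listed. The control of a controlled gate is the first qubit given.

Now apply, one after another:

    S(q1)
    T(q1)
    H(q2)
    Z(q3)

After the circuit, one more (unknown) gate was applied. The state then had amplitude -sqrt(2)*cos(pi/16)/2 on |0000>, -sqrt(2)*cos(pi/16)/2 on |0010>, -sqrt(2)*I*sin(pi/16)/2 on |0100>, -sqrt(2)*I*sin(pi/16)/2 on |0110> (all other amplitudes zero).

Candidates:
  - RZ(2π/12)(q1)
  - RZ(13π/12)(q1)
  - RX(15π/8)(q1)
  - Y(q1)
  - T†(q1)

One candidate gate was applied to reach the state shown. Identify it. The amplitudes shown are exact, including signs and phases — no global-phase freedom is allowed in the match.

The applied gate was RX(15π/8)(q1).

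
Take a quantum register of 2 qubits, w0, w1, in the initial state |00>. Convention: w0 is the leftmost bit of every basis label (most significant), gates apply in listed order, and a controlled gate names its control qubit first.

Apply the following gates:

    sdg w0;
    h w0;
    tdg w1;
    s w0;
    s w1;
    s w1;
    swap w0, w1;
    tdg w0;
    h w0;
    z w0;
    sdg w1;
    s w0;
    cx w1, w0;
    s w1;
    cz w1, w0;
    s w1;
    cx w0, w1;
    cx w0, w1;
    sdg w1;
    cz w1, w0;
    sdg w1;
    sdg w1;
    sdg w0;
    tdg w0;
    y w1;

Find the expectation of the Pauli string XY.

The observable XY averages to sqrt(2)/2. Key observation: steps 14-21 multiply out to the identity, so the circuit reduces to the remaining gates.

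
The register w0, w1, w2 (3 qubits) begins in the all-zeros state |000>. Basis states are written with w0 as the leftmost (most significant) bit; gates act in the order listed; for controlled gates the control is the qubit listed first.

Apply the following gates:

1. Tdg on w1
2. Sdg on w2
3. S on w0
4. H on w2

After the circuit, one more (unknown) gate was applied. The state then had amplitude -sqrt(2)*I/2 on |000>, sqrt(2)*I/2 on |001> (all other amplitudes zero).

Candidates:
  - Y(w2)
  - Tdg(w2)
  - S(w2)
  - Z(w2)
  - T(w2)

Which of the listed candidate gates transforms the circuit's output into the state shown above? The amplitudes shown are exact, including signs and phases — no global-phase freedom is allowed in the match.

It was Y(w2) that produced the state shown.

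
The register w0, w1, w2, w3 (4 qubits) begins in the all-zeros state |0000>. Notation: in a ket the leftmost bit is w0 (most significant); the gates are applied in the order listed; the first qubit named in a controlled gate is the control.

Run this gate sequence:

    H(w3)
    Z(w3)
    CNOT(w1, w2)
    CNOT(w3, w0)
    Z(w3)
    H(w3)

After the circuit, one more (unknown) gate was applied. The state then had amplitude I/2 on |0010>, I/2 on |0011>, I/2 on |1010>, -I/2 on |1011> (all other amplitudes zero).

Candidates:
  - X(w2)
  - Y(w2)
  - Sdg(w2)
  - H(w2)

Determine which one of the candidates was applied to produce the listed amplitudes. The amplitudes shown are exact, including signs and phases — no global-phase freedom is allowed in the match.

It was Y(w2) that produced the state shown.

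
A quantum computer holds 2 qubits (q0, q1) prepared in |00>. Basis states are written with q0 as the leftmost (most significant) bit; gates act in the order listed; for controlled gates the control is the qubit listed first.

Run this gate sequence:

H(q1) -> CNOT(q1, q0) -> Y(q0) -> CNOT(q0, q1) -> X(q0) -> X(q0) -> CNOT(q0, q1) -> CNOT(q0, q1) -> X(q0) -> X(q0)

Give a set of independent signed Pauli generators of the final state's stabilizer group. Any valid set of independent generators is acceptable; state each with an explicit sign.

One valid set of independent stabilizer generators is -XI, -IZ (any independent generating set of the same group is equally correct). Key observation: steps 5-10 multiply out to the identity, so the circuit reduces to the remaining gates.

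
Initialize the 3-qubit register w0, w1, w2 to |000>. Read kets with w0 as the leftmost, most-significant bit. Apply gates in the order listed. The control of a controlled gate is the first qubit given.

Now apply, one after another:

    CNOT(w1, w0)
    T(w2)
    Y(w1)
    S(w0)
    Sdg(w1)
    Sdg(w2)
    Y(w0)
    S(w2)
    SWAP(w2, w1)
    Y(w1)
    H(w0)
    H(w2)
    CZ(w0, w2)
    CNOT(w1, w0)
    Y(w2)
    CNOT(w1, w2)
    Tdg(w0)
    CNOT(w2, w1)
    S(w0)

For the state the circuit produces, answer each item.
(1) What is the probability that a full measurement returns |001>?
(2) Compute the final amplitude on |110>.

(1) Outcome |001> occurs with probability 1/4.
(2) The final state's coefficient on |110> equals -exp(3*I*pi/4)/2.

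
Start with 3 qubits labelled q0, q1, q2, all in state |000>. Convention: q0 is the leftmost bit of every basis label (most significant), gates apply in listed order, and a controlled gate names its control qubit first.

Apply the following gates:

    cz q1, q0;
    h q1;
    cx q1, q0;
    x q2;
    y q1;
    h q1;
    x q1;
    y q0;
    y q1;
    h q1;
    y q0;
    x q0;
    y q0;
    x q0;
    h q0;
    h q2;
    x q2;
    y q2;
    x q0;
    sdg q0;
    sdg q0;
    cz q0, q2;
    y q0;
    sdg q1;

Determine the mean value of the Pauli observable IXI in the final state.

The observable IXI averages to 0.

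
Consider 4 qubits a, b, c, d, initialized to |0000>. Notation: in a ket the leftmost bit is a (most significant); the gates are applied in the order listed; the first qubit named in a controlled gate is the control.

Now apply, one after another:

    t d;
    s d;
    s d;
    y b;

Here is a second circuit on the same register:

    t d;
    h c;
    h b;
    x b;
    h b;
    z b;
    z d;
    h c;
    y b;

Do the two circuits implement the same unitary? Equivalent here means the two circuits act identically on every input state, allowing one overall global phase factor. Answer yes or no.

Yes: on every input state the two circuits agree up to one overall phase factor.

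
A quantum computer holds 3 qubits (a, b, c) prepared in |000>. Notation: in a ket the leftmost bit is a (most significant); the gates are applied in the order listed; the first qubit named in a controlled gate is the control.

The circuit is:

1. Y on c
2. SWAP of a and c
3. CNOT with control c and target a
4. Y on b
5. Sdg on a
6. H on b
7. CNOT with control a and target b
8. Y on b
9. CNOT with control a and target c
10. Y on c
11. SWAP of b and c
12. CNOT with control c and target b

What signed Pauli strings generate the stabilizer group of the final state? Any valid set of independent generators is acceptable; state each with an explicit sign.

The stabilizer group can be generated by +IXX, -ZII, +IZZ, among other valid generating sets.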